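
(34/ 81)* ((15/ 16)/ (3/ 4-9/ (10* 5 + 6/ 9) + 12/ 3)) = 323/ 3753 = 0.09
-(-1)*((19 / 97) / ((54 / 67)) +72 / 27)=15241 / 5238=2.91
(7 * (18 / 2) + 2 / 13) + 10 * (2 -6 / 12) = 1016 / 13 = 78.15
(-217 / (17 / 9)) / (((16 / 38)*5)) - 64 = -80627 / 680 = -118.57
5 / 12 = 0.42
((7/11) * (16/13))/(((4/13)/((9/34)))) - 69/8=-11895/1496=-7.95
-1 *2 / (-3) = 2 / 3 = 0.67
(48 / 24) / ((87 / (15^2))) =150 / 29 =5.17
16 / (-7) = -16 / 7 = -2.29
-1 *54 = -54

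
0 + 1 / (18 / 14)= 7 / 9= 0.78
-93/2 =-46.50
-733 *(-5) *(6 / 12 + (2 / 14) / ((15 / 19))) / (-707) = -104819 / 29694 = -3.53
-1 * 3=-3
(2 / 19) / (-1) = -0.11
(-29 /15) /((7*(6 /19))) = -551 /630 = -0.87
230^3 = 12167000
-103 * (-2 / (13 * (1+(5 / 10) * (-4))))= -206 / 13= -15.85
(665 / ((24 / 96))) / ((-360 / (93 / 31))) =-133 / 6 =-22.17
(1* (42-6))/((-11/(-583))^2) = 101124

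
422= 422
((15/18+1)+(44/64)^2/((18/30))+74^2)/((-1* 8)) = -1402527/2048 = -684.83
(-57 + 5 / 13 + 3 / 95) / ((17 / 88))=-6149528 / 20995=-292.90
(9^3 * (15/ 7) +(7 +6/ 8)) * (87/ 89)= 3824259/ 2492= 1534.61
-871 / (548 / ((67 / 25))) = -4.26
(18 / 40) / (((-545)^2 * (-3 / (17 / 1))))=-51 / 5940500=-0.00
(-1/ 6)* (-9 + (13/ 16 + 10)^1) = -29/ 96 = -0.30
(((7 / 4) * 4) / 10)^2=49 / 100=0.49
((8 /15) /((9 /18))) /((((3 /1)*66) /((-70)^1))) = -112 /297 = -0.38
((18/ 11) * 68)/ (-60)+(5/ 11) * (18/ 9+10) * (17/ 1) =4998/ 55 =90.87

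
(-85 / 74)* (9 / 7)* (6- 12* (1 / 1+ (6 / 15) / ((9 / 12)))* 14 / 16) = 15453 / 1036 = 14.92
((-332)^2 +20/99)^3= 1299380885971065705536/970299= 1339155132563329.14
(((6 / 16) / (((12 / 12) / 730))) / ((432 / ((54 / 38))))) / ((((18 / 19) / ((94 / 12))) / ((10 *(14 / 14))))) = 74.46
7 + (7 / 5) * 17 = 154 / 5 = 30.80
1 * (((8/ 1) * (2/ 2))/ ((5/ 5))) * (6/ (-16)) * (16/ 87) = -0.55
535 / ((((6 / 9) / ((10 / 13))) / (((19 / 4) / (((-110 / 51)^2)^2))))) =41260960899 / 304532800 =135.49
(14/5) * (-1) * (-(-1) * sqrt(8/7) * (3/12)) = -sqrt(14)/5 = -0.75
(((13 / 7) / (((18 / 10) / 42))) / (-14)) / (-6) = 65 / 126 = 0.52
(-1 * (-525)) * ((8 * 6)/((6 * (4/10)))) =10500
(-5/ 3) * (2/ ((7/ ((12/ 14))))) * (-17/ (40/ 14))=17/ 7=2.43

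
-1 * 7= -7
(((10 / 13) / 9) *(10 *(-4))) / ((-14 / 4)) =800 / 819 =0.98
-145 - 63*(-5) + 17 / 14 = 2397 / 14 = 171.21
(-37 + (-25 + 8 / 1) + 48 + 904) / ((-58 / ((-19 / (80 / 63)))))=537453 / 2320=231.66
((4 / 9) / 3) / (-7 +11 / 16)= -64 / 2727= -0.02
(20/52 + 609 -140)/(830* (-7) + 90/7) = -0.08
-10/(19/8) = -80/19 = -4.21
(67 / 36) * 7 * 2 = 469 / 18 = 26.06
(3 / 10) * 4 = 6 / 5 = 1.20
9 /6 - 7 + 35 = 59 /2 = 29.50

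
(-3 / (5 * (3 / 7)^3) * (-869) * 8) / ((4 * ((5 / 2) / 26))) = 30998968 / 225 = 137773.19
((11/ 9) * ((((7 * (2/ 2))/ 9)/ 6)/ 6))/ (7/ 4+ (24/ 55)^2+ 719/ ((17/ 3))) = 565675/ 2759665221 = 0.00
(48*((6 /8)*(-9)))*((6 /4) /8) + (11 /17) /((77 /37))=-28769 /476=-60.44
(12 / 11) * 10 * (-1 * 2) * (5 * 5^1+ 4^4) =-67440 / 11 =-6130.91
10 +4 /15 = 154 /15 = 10.27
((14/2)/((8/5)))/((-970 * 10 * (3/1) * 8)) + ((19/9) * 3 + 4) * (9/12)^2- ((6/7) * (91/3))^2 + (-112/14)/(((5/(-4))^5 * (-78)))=-2028357218747/3026400000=-670.22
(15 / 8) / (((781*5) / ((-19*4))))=-57 / 1562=-0.04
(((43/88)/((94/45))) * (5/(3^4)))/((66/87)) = 31175/1637856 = 0.02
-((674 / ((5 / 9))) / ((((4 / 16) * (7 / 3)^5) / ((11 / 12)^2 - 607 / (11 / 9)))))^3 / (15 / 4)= 88667013754450565280096245684397 / 7898755462167666250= 11225441043102.95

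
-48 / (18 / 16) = -128 / 3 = -42.67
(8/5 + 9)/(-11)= -53/55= -0.96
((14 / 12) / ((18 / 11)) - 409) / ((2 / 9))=-44095 / 24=-1837.29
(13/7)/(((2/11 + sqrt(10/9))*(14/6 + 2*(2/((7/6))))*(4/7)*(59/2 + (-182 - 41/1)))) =273/555302 - 91*sqrt(10)/100964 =-0.00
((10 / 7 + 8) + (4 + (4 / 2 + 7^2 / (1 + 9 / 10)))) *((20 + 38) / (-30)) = -158978 / 1995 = -79.69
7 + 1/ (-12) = 83/ 12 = 6.92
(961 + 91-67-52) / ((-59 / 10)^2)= 93300 / 3481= 26.80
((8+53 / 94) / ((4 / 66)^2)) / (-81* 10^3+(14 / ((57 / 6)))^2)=-316468845 / 10994321216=-0.03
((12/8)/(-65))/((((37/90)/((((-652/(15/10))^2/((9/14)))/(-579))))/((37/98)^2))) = 31457696/7745283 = 4.06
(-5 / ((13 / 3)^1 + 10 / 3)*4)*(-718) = 43080 / 23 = 1873.04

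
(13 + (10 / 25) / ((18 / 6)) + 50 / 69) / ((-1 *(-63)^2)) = -683 / 195615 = -0.00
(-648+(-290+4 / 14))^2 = 43086096 / 49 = 879308.08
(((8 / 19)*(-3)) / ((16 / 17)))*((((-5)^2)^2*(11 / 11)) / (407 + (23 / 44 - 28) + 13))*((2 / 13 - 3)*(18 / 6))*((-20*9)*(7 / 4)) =-5747.67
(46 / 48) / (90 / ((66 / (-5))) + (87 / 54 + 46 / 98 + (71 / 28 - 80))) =-37191 / 3190094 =-0.01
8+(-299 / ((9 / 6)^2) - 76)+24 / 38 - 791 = -991.26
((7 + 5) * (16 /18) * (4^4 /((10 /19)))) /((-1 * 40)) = -9728 /75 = -129.71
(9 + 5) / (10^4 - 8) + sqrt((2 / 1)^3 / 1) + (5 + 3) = 2 * sqrt(2) + 39975 / 4996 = 10.83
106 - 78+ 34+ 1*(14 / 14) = 63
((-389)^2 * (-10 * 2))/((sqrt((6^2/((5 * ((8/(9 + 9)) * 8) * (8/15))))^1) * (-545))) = 4842272 * sqrt(3)/2943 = 2849.83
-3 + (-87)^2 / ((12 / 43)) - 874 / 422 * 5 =22879907 / 844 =27108.89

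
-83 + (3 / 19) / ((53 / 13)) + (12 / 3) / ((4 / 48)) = -35206 / 1007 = -34.96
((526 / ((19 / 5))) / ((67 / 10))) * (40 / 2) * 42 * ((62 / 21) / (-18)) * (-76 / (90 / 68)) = 887046400 / 5427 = 163450.60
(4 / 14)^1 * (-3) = -6 / 7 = -0.86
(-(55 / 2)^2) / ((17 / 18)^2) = -245025 / 289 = -847.84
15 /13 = 1.15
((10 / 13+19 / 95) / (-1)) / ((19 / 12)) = -756 / 1235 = -0.61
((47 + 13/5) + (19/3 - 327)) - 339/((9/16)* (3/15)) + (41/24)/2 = -788051/240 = -3283.55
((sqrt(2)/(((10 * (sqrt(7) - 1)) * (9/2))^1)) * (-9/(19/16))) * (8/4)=-16 * sqrt(14)/285 - 16 * sqrt(2)/285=-0.29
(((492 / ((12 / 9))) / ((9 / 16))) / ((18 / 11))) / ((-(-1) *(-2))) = -200.44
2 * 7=14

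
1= 1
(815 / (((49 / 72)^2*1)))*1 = 4224960 / 2401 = 1759.67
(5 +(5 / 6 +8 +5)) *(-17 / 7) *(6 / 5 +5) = -59551 / 210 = -283.58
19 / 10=1.90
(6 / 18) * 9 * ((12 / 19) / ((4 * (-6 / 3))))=-9 / 38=-0.24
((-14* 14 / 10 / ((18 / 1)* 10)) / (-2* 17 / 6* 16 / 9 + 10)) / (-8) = -147 / 800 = -0.18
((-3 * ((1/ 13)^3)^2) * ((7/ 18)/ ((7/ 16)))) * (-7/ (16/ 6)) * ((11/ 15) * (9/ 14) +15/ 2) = 279/ 24134045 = 0.00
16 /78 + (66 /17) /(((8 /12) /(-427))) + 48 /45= -8239019 /3315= -2485.38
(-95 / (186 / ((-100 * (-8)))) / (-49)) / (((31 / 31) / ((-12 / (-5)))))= 30400 / 1519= 20.01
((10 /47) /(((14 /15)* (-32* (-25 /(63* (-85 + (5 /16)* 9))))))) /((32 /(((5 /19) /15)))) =-11835 /14630912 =-0.00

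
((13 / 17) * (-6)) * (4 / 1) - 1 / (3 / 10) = -1106 / 51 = -21.69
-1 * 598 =-598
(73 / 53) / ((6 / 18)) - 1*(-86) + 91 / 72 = 348767 / 3816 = 91.40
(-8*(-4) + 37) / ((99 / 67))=1541 / 33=46.70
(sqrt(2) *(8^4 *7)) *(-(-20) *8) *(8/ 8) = 4587520 *sqrt(2) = 6487733.00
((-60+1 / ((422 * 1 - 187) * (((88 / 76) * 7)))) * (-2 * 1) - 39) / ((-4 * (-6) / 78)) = 4763447 / 18095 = 263.25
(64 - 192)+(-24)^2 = 448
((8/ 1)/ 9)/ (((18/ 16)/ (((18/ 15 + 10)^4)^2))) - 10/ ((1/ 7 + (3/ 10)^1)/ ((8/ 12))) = 191887131397222744/ 980859375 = 195631643.32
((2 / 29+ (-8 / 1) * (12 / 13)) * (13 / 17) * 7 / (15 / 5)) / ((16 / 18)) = -28959 / 1972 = -14.69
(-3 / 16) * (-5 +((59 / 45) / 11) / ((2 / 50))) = 25 / 66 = 0.38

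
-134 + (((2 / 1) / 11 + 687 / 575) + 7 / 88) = -6706719 / 50600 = -132.54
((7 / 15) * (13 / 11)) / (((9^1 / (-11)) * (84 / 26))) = -169 / 810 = -0.21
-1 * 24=-24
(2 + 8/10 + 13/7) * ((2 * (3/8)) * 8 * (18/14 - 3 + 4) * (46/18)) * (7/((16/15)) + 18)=4009.13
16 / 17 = 0.94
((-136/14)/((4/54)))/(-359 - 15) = 0.35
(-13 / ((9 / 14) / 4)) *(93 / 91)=-248 / 3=-82.67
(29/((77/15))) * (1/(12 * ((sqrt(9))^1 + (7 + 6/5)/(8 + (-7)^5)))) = 12179275/77598752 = 0.16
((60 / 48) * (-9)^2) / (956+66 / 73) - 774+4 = -215120755 / 279416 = -769.89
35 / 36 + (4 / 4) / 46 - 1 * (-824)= 683095 / 828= 824.99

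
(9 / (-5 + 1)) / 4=-9 / 16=-0.56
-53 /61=-0.87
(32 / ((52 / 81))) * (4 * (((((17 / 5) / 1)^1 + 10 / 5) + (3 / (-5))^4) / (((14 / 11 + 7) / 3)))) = 295612416 / 739375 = 399.81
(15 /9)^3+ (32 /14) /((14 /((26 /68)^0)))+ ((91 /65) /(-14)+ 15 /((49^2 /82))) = 3374363 /648270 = 5.21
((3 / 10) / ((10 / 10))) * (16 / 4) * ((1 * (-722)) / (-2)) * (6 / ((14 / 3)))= 19494 / 35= 556.97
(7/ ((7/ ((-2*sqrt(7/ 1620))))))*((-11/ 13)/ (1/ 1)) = 0.11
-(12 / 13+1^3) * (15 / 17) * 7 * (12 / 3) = -47.51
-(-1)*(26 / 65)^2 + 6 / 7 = 178 / 175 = 1.02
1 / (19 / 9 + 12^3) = 9 / 15571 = 0.00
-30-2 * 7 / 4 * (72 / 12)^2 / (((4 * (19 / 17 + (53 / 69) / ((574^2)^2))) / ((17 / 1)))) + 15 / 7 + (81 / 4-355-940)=-7099901295079813613 / 3984816184441036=-1781.74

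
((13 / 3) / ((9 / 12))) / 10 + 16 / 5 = 34 / 9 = 3.78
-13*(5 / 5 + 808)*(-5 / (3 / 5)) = 262925 / 3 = 87641.67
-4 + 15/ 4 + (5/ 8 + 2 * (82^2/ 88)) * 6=20249/ 22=920.41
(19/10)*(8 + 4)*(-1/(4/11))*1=-627/10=-62.70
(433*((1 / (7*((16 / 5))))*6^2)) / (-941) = -19485 / 26348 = -0.74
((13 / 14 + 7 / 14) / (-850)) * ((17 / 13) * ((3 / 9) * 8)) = -0.01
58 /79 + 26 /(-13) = -100 /79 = -1.27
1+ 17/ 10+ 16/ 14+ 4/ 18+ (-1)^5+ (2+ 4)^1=5711/ 630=9.07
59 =59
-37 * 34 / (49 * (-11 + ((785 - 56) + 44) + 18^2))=-0.02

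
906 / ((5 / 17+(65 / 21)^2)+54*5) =3.24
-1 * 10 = -10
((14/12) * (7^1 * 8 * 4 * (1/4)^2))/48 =49/144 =0.34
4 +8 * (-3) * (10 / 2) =-116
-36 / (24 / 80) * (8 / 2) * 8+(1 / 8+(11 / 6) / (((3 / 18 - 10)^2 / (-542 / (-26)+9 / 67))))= -93128854097 / 24255608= -3839.48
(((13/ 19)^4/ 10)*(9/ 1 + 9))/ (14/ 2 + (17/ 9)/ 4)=9253764/ 175281745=0.05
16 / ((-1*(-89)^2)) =-16 / 7921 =-0.00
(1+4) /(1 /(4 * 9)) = 180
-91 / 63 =-13 / 9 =-1.44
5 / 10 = 1 / 2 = 0.50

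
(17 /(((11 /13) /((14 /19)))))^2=9572836 /43681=219.15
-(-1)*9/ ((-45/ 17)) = -17/ 5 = -3.40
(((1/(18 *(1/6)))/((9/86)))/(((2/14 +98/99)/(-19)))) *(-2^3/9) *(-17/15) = -17111248/317925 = -53.82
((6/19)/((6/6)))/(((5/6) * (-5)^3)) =-36/11875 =-0.00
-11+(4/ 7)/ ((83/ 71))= -6107/ 581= -10.51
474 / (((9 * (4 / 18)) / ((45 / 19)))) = 10665 / 19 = 561.32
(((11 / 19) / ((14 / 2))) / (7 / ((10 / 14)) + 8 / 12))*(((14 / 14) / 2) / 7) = 165 / 292334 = 0.00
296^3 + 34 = 25934370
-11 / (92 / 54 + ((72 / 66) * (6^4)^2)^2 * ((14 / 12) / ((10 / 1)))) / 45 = -3993 / 6398277270138038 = -0.00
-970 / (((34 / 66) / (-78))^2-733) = 6426711720 / 4856473619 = 1.32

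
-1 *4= -4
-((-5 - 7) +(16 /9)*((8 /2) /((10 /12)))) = 52 /15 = 3.47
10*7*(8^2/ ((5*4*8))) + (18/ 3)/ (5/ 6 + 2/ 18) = 584/ 17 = 34.35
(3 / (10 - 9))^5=243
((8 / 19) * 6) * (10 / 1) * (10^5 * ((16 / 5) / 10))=808421.05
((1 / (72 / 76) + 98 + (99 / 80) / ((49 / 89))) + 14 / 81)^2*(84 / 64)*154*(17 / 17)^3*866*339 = 558764395413750106339 / 914457600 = 611033683151.36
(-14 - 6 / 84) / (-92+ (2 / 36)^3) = 574452 / 3755801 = 0.15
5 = 5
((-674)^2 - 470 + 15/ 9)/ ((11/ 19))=783849.61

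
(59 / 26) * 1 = 59 / 26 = 2.27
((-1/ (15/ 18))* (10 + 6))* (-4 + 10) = -115.20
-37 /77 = -0.48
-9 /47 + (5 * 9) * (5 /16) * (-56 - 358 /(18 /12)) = -779061 /188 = -4143.94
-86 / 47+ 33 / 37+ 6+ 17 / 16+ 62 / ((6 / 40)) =419.46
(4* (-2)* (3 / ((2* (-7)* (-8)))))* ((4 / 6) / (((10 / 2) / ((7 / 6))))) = -1 / 30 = -0.03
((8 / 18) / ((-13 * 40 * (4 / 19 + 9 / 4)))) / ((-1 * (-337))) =-38 / 36866115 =-0.00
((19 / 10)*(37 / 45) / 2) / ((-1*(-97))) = 703 / 87300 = 0.01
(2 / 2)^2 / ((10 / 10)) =1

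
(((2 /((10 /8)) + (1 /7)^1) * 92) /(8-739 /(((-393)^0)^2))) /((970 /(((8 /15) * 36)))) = -269376 /62043625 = -0.00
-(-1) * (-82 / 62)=-41 / 31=-1.32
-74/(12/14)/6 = -259/18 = -14.39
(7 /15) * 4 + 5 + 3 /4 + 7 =14.62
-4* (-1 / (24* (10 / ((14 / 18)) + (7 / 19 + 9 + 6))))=133 / 22524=0.01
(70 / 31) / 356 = 35 / 5518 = 0.01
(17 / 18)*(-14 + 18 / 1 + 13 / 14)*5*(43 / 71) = 84065 / 5964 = 14.10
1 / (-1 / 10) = -10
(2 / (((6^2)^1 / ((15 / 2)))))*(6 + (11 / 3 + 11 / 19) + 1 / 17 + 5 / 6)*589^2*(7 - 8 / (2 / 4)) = -1970602575 / 136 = -14489724.82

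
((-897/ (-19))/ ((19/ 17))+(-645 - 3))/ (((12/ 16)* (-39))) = 20.71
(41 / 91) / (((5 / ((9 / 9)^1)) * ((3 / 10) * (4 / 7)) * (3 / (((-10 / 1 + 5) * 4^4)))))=-26240 / 117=-224.27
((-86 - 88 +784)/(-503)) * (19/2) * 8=-46360/503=-92.17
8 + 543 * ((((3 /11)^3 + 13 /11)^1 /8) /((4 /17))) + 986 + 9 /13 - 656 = 11860543 /17303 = 685.46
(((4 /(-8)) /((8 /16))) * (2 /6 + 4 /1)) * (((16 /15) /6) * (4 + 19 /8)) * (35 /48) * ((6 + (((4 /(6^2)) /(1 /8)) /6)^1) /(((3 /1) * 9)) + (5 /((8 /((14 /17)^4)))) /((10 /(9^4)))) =-1046297348005 /1547241264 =-676.23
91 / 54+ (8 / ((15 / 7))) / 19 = 9653 / 5130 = 1.88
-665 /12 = -55.42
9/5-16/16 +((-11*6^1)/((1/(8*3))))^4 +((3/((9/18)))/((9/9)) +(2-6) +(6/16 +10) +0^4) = 251814480445967/40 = 6295362011149.18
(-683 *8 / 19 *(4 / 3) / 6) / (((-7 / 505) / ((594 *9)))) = 3278072160 / 133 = 24647159.10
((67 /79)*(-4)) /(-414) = 134 /16353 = 0.01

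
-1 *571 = -571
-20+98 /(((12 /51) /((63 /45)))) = 5631 /10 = 563.10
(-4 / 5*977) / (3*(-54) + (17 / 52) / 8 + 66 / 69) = 37391744 / 7702365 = 4.85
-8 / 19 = -0.42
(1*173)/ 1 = 173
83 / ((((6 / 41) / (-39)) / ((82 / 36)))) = -1813799 / 36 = -50383.31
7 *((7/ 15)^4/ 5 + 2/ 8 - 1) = -5248397/ 1012500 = -5.18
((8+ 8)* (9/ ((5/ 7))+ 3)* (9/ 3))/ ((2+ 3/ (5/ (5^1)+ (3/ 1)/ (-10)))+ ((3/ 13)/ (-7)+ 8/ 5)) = 37856/ 397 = 95.36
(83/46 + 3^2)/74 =497/3404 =0.15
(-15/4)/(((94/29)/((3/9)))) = -0.39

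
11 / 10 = 1.10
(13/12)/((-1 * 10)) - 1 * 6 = -733/120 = -6.11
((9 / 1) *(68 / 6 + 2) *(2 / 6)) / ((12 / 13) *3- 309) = -520 / 3981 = -0.13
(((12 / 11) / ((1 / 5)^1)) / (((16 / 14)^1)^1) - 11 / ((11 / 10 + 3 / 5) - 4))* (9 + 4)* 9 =565695 / 506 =1117.97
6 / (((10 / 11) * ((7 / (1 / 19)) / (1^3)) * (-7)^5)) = -33 / 11176655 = -0.00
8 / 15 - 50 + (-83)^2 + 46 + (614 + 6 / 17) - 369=1818376 / 255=7130.89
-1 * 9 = -9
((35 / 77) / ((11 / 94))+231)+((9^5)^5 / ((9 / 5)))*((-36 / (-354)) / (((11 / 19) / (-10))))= -5001355980919906368431057861 / 7139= -700568144126615263822812.40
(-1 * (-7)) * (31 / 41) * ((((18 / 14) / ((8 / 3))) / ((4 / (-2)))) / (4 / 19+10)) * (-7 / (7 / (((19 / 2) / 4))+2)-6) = 270351 / 291776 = 0.93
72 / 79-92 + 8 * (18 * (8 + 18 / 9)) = 1348.91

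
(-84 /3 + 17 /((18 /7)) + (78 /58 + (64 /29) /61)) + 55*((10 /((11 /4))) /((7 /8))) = 46487563 /222894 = 208.56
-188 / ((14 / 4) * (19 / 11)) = -4136 / 133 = -31.10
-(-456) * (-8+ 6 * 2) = 1824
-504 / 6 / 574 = -6 / 41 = -0.15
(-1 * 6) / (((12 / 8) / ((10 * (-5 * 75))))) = 15000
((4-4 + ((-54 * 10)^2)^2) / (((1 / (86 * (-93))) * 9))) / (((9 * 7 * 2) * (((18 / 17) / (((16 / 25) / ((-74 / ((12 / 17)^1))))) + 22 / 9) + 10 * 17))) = 604510594560000 / 1001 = 603906687872.13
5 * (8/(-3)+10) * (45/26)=825/13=63.46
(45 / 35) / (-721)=-9 / 5047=-0.00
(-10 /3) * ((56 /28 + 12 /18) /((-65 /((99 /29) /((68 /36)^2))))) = 14256 /108953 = 0.13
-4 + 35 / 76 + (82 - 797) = -54609 / 76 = -718.54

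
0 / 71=0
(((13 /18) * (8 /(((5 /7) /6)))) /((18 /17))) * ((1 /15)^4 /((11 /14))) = 86632 /75178125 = 0.00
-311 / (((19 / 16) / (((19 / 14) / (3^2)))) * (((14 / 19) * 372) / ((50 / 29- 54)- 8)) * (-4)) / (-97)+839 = 96797650624 / 115369569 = 839.02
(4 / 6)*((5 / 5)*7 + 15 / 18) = 47 / 9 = 5.22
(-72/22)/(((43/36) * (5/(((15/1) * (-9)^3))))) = 2834352/473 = 5992.29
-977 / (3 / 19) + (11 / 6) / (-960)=-35640971 / 5760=-6187.67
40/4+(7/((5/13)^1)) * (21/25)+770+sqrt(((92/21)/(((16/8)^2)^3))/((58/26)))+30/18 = sqrt(182091)/2436+298858/375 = 797.13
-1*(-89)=89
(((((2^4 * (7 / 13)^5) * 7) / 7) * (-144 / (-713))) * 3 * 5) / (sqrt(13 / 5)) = 580849920 * sqrt(65) / 3441514817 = 1.36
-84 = -84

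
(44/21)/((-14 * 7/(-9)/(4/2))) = 132/343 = 0.38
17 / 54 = 0.31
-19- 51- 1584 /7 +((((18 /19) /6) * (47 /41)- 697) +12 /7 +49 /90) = -990.85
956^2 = 913936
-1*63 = -63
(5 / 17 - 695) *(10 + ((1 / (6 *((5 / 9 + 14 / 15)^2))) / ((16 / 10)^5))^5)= -130127049311235107638635362505054817087238726575 / 18731243338584290181008458270943991461576704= -6947.06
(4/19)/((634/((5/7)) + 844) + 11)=20/165547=0.00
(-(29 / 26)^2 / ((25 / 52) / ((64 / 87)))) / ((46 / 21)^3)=-716184 / 3954275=-0.18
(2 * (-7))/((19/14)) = -196/19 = -10.32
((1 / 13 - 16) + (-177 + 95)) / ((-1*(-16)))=-1273 / 208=-6.12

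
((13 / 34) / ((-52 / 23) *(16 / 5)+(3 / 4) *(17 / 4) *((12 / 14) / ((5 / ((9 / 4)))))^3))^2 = 673148047936000000 / 228976083215970755809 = 0.00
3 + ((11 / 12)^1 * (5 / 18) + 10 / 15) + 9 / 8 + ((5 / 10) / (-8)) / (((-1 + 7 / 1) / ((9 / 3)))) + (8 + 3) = 13837 / 864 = 16.02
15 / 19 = 0.79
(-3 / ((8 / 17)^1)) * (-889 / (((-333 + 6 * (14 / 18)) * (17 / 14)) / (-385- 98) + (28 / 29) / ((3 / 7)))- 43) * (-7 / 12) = -71502877523 / 57950624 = -1233.86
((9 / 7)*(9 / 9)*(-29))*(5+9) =-522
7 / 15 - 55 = -818 / 15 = -54.53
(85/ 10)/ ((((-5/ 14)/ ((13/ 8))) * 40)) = -1547/ 1600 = -0.97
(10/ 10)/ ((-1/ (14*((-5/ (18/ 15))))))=175/ 3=58.33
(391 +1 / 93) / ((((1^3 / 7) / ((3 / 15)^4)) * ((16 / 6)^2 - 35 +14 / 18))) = -190911 / 1181875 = -0.16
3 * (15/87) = 15/29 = 0.52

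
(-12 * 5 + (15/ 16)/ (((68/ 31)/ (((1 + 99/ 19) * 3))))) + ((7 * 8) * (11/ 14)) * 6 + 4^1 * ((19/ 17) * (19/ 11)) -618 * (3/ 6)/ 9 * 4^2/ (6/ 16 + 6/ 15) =-5171952257/ 10573728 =-489.13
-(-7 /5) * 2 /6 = 7 /15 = 0.47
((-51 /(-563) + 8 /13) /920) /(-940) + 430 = 2721672610833 /6329471200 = 430.00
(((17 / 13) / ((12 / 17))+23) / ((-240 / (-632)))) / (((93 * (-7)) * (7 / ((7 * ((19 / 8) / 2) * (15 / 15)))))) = -5819377 / 48746880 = -0.12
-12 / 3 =-4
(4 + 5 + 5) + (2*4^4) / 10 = 326 / 5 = 65.20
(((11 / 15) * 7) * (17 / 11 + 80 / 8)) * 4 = 3556 / 15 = 237.07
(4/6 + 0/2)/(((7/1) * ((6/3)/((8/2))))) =4/21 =0.19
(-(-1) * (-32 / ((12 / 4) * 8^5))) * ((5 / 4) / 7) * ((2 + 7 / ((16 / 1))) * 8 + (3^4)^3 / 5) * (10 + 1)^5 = -57069871309 / 57344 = -995219.58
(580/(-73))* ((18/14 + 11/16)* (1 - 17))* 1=128180/511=250.84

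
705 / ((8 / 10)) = 3525 / 4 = 881.25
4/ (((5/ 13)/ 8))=83.20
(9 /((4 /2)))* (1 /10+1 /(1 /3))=279 /20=13.95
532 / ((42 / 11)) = 139.33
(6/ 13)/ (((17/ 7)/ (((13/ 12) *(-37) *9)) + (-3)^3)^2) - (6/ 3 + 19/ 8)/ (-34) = 2617407635339/ 20241454470800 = 0.13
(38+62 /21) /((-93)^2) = 860 /181629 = 0.00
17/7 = 2.43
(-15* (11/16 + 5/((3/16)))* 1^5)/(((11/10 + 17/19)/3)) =-1871025/3032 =-617.09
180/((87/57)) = 117.93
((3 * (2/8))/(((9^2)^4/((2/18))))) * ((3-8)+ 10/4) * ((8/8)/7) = -5/7231849128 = -0.00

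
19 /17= 1.12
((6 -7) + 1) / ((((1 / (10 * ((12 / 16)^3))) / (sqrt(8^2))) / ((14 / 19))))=0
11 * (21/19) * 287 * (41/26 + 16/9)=17347715/1482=11705.61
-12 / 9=-4 / 3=-1.33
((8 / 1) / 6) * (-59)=-236 / 3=-78.67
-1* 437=-437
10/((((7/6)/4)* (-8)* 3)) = -10/7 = -1.43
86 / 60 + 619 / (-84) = -831 / 140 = -5.94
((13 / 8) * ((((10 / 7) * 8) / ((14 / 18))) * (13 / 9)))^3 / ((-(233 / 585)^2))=-1651854710025000 / 6387046561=-258625.75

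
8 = 8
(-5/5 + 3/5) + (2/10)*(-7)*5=-7.40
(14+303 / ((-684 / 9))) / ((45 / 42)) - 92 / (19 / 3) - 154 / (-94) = -94901 / 26790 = -3.54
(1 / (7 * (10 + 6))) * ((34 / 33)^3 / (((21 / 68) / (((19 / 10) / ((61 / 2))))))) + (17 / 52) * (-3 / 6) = -27060926723 / 167568481080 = -0.16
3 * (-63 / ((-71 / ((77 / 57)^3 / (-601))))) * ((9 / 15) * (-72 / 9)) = 76697544 / 1463401945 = 0.05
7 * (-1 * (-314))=2198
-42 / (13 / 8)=-336 / 13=-25.85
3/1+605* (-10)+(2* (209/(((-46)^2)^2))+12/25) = -338412835439/55968200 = -6046.52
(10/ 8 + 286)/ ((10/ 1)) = 1149/ 40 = 28.72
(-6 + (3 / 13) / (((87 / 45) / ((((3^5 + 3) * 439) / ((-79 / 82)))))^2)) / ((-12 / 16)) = -70578019198394776 / 68232853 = -1034370044.56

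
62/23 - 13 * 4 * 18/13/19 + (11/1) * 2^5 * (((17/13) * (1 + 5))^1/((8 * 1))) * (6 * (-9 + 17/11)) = -87727846/5681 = -15442.32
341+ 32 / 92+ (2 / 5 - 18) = 37231 / 115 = 323.75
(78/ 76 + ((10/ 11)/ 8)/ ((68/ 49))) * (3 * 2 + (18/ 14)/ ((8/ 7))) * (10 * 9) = 8504865/ 11968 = 710.63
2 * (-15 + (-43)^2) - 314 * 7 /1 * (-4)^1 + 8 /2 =12464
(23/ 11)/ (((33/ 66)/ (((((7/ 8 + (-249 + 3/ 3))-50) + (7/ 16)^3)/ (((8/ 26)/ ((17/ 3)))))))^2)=1662898859660529023/ 6643777536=250294181.38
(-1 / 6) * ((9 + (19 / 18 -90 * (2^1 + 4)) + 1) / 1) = 9521 / 108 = 88.16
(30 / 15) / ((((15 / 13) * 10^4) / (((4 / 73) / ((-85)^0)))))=13 / 1368750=0.00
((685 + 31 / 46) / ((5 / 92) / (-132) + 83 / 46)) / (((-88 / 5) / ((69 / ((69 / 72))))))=-34064280 / 21907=-1554.95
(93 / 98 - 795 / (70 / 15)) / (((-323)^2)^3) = -8301 / 55643086741361161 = -0.00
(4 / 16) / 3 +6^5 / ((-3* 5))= -31099 / 60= -518.32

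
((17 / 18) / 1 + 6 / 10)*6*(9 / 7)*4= 1668 / 35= 47.66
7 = 7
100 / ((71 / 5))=500 / 71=7.04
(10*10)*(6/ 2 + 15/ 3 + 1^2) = 900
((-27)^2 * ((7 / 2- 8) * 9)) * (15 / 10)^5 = -224201.67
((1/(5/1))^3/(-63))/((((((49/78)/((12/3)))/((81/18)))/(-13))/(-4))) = -8112/42875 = -0.19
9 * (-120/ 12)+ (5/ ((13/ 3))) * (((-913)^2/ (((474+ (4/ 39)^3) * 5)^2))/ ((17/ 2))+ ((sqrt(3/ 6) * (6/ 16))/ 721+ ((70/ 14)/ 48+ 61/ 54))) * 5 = -40052491673160158687/ 483835493818774800+ 225 * sqrt(2)/ 149968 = -82.78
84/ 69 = 28/ 23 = 1.22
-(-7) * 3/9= 7/3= 2.33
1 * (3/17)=3/17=0.18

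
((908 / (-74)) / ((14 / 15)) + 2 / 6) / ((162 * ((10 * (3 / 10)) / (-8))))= 39824 / 188811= 0.21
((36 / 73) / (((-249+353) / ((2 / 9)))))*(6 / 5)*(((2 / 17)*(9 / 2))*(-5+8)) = 162 / 80665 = 0.00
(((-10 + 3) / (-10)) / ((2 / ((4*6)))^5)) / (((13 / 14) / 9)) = 109734912 / 65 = 1688229.42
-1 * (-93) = 93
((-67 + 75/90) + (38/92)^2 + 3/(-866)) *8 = -362823682/687171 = -528.00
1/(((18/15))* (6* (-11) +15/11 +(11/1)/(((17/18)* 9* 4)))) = -935/72159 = -0.01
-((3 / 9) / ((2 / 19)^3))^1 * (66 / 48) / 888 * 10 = -377245 / 85248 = -4.43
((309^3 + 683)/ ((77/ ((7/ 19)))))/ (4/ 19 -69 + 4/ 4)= -3688039/ 1771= -2082.46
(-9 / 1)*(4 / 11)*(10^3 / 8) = -4500 / 11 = -409.09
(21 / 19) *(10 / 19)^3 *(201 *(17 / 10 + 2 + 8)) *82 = 4049627400 / 130321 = 31074.25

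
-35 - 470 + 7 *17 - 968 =-1354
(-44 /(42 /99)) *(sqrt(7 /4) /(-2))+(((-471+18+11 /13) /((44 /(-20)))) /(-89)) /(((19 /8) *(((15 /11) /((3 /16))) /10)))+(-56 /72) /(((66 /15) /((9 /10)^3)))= -141780361 /96725200+363 *sqrt(7) /14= 67.13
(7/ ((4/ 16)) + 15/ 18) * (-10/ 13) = -865/ 39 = -22.18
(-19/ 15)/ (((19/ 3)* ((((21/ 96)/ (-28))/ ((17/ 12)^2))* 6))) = 1156/ 135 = 8.56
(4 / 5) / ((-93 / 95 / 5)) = -380 / 93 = -4.09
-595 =-595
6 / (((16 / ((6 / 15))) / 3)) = 9 / 20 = 0.45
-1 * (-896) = 896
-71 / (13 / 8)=-43.69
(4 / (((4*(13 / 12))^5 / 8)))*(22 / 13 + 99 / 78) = 299376 / 4826809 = 0.06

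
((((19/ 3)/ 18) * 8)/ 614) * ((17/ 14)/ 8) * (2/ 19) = 17/ 232092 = 0.00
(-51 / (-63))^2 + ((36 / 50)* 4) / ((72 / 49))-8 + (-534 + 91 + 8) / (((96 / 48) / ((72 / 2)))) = -86385116 / 11025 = -7835.38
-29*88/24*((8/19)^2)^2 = -1306624/390963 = -3.34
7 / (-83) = -7 / 83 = -0.08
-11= -11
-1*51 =-51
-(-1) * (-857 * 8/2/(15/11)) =-37708/15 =-2513.87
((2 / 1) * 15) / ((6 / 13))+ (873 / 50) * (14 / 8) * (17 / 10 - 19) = -927203 / 2000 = -463.60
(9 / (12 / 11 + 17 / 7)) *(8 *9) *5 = 249480 / 271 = 920.59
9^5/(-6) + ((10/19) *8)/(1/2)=-373657/38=-9833.08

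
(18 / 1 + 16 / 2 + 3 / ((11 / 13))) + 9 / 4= 1399 / 44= 31.80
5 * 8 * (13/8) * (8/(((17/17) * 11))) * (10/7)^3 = 137.82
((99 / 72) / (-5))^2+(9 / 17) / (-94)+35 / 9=45549311 / 11505600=3.96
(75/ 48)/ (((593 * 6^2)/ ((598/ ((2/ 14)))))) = 52325/ 170784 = 0.31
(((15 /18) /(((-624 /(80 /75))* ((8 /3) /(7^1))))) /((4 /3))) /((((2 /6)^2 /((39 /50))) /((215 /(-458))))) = 2709 /293120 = 0.01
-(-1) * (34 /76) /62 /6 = 17 /14136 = 0.00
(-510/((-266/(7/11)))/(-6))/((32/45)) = -0.29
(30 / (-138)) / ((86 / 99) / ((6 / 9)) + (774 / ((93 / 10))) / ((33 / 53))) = -5115 / 3175679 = -0.00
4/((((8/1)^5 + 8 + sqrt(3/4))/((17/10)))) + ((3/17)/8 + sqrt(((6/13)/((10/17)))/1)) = -68 * sqrt(3)/21485323505 + 65062195411/2922003996680 + sqrt(3315)/65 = 0.91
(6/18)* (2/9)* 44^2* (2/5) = 7744/135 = 57.36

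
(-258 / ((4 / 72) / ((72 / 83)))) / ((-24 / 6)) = 83592 / 83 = 1007.13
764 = 764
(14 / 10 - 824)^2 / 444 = 1524.03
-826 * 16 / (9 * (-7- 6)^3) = 13216 / 19773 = 0.67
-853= -853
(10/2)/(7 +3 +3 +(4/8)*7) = 10/33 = 0.30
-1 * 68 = -68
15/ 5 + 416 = 419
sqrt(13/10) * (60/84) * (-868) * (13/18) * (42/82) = -2821 * sqrt(130)/123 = -261.50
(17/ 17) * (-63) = -63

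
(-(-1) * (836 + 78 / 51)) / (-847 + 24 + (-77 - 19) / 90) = -213570 / 210137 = -1.02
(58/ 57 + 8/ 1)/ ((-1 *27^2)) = -514/ 41553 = -0.01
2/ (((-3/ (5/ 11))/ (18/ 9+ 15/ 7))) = -290/ 231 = -1.26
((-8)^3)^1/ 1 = -512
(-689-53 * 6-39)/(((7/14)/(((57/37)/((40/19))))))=-566409/370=-1530.84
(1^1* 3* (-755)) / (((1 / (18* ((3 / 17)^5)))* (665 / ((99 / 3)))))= -65386926 / 188840981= -0.35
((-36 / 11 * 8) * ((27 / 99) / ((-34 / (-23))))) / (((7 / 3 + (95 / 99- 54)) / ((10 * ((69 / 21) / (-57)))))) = -0.05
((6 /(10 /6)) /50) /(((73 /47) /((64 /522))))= 1504 /264625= 0.01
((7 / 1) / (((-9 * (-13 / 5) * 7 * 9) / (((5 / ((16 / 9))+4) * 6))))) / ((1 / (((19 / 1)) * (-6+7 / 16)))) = -921595 / 44928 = -20.51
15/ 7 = 2.14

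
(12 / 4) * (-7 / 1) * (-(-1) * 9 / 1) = -189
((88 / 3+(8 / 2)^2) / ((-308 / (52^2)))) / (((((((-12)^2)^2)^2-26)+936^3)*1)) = -45968 / 144375869253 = -0.00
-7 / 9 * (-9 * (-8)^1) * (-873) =48888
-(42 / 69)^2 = -196 / 529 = -0.37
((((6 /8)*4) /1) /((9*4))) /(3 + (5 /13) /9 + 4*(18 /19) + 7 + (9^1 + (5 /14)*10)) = 5187 /1643468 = 0.00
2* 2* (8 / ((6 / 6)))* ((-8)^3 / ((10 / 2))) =-16384 / 5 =-3276.80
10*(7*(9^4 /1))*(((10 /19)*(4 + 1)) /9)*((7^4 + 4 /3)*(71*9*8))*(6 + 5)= 344677052412000 /19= 18140897495368.42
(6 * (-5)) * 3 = -90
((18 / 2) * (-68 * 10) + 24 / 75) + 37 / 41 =-6271747 / 1025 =-6118.78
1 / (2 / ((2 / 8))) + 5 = 41 / 8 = 5.12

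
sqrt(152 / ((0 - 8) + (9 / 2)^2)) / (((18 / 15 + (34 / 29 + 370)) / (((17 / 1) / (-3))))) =-4930 * sqrt(38) / 566937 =-0.05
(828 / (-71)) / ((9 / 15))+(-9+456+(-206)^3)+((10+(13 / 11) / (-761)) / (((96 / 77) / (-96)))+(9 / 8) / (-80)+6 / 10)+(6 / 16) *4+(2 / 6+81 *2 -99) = -181380104202001 / 20747904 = -8742092.90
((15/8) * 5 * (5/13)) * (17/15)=425/104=4.09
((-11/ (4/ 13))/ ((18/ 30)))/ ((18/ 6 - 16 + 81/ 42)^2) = -7007/ 14415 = -0.49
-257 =-257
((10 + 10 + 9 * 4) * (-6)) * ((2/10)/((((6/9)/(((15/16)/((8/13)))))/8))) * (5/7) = -1755/2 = -877.50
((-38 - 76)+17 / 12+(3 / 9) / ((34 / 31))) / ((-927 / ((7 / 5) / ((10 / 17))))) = 3563 / 12360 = 0.29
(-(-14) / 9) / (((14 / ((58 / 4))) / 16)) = 232 / 9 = 25.78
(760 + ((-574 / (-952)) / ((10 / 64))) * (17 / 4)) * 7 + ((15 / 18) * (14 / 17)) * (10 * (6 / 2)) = 463708 / 85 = 5455.39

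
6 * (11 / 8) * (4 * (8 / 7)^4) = 135168 / 2401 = 56.30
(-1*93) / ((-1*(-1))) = -93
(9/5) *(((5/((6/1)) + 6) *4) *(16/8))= 492/5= 98.40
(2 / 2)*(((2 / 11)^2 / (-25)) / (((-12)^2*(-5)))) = 1 / 544500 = 0.00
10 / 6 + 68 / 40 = 101 / 30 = 3.37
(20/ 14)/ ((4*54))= 5/ 756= 0.01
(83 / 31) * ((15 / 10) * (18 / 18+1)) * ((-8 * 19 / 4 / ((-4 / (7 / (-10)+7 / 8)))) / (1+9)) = 33117 / 24800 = 1.34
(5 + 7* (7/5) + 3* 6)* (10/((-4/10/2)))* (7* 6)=-68880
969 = 969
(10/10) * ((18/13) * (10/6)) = 30/13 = 2.31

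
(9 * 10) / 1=90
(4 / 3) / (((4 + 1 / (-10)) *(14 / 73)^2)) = 9.30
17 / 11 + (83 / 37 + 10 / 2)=3577 / 407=8.79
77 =77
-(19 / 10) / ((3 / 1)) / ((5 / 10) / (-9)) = 57 / 5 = 11.40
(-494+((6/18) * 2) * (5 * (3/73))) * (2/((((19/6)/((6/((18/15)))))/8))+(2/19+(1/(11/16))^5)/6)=-8725880538076/670133211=-13021.11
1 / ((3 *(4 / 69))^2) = 529 / 16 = 33.06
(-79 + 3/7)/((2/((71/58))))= -19525/406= -48.09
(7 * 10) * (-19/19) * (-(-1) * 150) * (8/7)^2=-96000/7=-13714.29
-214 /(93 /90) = -6420 /31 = -207.10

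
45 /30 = 1.50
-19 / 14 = -1.36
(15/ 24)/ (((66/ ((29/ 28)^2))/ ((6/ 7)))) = 4205/ 482944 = 0.01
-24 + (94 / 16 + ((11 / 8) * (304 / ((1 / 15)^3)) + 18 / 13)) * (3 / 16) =440116329 / 1664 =264492.99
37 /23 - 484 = -482.39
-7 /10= -0.70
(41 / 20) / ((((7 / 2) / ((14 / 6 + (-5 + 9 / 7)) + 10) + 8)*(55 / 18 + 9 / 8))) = 267156 / 4579715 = 0.06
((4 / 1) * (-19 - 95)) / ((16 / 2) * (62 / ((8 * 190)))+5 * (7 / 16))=-693120 / 3821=-181.40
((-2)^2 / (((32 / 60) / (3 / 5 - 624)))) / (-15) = 3117 / 10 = 311.70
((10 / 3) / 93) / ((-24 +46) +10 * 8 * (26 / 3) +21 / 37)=74 / 1478049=0.00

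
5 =5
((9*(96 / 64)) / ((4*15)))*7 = 63 / 40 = 1.58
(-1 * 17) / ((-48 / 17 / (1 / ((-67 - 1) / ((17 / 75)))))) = -289 / 14400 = -0.02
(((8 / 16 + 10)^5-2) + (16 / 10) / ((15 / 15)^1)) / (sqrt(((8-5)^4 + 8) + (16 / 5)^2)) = 20420441* sqrt(2481) / 79392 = 12811.55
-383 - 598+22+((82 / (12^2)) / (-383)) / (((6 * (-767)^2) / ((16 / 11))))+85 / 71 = -4550723092503067 / 4751210804769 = -957.80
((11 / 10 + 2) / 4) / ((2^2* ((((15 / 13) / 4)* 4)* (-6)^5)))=-403 / 18662400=-0.00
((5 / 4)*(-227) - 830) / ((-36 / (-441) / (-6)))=654885 / 8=81860.62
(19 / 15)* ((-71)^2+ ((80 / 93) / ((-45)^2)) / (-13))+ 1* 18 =47029912301 / 7344675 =6403.27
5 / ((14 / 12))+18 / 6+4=79 / 7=11.29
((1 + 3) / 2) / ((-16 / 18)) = -9 / 4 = -2.25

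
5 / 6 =0.83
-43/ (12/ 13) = -559/ 12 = -46.58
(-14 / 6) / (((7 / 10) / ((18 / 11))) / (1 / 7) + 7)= -60 / 257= -0.23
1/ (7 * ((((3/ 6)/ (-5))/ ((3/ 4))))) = -15/ 14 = -1.07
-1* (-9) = 9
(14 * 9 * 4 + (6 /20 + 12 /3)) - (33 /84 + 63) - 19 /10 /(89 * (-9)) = 49892153 /112140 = 444.91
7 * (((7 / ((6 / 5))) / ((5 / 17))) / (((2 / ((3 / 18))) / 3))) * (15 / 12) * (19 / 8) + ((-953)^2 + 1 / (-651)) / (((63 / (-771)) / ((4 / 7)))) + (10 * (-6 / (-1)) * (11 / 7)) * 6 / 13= -2022708035955967 / 318479616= -6351138.14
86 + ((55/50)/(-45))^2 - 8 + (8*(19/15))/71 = 1123505591/14377500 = 78.14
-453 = -453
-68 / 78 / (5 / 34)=-1156 / 195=-5.93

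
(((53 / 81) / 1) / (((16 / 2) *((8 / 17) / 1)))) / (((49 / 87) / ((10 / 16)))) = 130645 / 677376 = 0.19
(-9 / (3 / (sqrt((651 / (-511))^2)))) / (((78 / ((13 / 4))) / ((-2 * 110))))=5115 / 146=35.03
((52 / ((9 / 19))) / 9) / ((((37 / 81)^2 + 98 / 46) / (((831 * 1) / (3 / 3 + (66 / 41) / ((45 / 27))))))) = 6030055935 / 2735564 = 2204.32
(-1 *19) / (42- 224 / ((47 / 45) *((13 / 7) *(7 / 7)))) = 11609 / 44898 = 0.26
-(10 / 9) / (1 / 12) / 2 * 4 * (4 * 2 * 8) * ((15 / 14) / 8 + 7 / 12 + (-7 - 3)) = 998080 / 63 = 15842.54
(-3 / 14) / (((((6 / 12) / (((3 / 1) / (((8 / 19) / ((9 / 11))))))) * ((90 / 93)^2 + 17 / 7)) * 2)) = -1478979 / 3984112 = -0.37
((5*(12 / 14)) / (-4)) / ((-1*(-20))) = -0.05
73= 73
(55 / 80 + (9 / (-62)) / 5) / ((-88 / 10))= -1633 / 21824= -0.07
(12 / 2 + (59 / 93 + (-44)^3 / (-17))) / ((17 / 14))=111056414 / 26877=4132.02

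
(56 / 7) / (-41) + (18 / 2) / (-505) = -4409 / 20705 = -0.21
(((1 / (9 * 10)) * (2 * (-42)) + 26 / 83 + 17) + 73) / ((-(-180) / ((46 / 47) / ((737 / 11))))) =1279697 / 176422725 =0.01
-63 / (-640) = 63 / 640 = 0.10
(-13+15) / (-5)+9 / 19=7 / 95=0.07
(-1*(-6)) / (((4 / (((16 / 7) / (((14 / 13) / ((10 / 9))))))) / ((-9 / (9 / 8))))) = -4160 / 147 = -28.30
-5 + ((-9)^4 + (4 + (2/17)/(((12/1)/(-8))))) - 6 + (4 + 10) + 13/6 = 223383/34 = 6570.09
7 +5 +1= 13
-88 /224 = -11 /28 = -0.39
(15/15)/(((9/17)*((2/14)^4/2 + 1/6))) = 40817/3606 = 11.32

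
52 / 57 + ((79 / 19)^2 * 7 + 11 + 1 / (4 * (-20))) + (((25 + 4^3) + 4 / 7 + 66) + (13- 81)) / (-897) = 24085027121 / 181337520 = 132.82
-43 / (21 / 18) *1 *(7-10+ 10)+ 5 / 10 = -515 / 2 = -257.50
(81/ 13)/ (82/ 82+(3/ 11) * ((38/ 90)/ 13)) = 13365/ 2164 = 6.18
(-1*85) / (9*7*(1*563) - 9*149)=-85 / 34128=-0.00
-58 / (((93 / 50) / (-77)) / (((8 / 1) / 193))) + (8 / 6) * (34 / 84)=100.07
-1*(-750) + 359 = 1109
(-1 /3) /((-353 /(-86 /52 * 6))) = -43 /4589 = -0.01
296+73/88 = 296.83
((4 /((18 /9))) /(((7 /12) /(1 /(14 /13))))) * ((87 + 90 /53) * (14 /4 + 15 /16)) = 13017069 /10388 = 1253.09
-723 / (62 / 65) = -46995 / 62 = -757.98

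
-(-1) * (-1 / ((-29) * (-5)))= -1 / 145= -0.01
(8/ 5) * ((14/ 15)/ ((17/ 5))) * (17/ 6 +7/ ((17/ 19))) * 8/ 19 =486976/ 247095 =1.97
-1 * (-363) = 363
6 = 6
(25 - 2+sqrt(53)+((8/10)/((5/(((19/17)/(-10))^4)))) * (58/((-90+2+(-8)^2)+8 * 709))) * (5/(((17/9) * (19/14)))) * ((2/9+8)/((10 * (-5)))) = -87814857349341031/11903726123750000 - 518 * sqrt(53)/1615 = -9.71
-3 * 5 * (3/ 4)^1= -11.25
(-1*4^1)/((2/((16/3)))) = -32/3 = -10.67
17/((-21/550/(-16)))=7123.81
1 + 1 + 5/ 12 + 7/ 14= 35/ 12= 2.92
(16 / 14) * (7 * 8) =64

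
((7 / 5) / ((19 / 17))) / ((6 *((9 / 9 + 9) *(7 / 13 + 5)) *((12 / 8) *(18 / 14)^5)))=26000429 / 36350564400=0.00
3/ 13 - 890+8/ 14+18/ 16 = -646517/ 728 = -888.07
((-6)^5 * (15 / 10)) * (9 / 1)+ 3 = -104973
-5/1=-5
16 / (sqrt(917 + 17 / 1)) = 8 * sqrt(934) / 467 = 0.52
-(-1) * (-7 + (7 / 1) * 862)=6027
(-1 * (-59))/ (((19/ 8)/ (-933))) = -440376/ 19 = -23177.68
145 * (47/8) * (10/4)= 34075/16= 2129.69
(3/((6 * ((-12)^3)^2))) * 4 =0.00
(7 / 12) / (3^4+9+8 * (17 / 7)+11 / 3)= 49 / 9500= 0.01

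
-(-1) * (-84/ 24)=-7/ 2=-3.50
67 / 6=11.17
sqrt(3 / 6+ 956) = 30.93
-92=-92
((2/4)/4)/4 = 1/32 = 0.03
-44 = -44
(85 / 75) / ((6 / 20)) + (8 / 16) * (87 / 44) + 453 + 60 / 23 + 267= 13249865 / 18216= 727.38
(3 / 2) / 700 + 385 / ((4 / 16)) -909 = 883403 / 1400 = 631.00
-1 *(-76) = 76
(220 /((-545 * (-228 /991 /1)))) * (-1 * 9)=-32703 /2071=-15.79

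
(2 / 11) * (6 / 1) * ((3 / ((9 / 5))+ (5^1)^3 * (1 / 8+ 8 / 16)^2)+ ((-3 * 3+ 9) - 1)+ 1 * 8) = 11039 / 176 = 62.72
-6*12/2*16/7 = -576/7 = -82.29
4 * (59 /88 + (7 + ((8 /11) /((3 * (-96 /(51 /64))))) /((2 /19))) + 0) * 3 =129277 /1408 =91.82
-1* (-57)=57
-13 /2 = -6.50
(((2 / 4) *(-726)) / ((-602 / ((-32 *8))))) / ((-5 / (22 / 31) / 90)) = 18399744 / 9331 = 1971.89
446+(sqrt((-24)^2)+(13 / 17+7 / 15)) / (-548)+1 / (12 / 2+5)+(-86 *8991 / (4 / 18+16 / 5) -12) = -110294009719 / 489090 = -225508.62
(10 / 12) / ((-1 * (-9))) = 5 / 54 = 0.09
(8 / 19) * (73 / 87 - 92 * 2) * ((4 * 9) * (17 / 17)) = -1529760 / 551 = -2776.33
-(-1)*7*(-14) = -98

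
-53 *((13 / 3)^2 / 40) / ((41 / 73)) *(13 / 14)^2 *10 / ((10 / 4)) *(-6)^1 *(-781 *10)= -86302459529 / 12054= -7159653.19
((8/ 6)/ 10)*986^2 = 1944392/ 15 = 129626.13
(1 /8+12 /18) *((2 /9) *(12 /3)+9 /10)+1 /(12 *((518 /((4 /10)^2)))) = 3961477 /2797200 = 1.42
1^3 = 1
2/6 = 1/3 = 0.33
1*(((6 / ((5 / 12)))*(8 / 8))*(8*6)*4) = 2764.80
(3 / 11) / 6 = 1 / 22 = 0.05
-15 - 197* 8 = -1591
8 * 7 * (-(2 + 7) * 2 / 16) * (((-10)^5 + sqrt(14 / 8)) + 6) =6299622-63 * sqrt(7) / 2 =6299538.66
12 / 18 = 2 / 3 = 0.67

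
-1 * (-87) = 87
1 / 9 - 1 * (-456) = 456.11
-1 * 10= -10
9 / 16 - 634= -10135 / 16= -633.44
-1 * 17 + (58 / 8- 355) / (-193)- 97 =-86617 / 772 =-112.20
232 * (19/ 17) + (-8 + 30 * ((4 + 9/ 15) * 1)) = 389.29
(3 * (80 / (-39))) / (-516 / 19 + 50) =-760 / 2821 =-0.27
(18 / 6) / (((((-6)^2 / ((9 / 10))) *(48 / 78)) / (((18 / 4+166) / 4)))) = 13299 / 2560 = 5.19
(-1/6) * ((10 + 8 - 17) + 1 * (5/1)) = -1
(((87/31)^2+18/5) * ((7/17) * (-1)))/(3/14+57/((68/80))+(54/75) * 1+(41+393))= -27020070/2870371499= -0.01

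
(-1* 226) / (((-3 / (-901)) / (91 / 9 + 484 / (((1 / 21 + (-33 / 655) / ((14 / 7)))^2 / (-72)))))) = 48331994237706336626 / 10278603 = 4702194864195.68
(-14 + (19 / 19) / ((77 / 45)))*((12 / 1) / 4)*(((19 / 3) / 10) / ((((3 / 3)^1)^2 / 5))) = -19627 / 154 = -127.45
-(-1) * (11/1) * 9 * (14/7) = 198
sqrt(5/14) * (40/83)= 20 * sqrt(70)/581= 0.29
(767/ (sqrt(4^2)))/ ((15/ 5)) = 767/ 12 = 63.92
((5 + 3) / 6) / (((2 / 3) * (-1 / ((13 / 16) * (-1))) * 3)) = 13 / 24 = 0.54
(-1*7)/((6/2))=-7/3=-2.33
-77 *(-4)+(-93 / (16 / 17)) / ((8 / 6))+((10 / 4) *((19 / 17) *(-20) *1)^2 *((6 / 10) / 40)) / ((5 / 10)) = 271.36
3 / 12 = 1 / 4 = 0.25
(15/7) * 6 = 12.86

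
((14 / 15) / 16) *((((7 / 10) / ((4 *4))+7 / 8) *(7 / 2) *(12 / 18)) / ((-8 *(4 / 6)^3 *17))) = -0.00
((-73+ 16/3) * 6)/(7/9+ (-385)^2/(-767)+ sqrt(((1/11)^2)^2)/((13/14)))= 24222627/11482853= 2.11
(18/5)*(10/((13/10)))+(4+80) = 1452/13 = 111.69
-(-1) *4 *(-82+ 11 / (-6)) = -1006 / 3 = -335.33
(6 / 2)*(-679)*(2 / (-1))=4074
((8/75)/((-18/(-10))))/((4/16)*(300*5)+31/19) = 38/241515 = 0.00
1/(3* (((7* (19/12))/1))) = 4/133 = 0.03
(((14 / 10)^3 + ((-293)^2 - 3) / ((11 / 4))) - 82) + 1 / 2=85629421 / 2750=31137.97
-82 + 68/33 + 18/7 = -17872/231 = -77.37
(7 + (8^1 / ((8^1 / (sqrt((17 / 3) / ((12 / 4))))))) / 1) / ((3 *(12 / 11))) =2.56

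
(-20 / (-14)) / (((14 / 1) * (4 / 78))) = 195 / 98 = 1.99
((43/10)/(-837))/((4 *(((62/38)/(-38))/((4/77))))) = 0.00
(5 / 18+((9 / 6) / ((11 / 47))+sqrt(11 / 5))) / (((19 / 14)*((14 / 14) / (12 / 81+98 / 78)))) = 6902*sqrt(55) / 33345+4569124 / 660231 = 8.46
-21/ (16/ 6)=-63/ 8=-7.88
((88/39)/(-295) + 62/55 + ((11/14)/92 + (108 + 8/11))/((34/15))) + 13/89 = 24286166790527/493246593840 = 49.24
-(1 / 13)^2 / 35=-1 / 5915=-0.00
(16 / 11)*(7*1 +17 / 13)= 1728 / 143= 12.08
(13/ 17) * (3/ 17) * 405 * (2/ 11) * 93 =2937870/ 3179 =924.15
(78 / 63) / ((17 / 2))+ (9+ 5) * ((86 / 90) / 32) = 48299 / 85680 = 0.56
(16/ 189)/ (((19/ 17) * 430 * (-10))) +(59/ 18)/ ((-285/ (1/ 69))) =-98179/ 532724850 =-0.00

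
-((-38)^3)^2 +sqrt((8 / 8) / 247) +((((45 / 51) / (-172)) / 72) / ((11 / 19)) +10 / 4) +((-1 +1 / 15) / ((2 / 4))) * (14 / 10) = -58106254715175127 / 19298400 +sqrt(247) / 247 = -3010936384.05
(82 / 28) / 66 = 41 / 924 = 0.04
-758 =-758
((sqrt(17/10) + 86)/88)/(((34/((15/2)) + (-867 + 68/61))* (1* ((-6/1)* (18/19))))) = 1159* sqrt(170)/4993636032 + 249185/1248409008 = 0.00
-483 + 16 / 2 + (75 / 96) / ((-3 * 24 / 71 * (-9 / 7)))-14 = -10127479 / 20736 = -488.40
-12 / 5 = -2.40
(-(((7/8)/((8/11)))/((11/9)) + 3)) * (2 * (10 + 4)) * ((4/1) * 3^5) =-433755/4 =-108438.75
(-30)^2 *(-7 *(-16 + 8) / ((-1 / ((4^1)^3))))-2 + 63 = -3225539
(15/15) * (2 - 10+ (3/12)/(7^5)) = -537823/67228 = -8.00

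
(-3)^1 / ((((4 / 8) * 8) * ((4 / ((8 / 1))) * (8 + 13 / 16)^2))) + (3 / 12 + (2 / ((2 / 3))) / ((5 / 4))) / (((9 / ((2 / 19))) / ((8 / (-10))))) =-416554 / 9443475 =-0.04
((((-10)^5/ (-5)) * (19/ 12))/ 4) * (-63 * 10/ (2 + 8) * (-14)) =6982500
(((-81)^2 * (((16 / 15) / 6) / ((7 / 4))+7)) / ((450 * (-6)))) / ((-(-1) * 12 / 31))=-624123 / 14000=-44.58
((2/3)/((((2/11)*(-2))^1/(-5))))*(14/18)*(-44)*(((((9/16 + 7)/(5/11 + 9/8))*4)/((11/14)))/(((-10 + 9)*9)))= 28696360/33777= 849.58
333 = 333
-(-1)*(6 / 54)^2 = 1 / 81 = 0.01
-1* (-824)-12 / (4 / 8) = 800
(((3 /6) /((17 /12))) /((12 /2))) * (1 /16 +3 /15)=0.02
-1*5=-5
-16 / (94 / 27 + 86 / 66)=-4752 / 1421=-3.34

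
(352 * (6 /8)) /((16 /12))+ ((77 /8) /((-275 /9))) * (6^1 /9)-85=11279 /100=112.79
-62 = -62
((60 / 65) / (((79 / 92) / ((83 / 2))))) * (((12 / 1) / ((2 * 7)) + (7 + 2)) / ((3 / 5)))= 5268840 / 7189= 732.90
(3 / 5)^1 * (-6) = -18 / 5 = -3.60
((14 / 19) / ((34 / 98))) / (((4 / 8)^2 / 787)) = 2159528 / 323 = 6685.85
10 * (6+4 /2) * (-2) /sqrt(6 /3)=-80 * sqrt(2)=-113.14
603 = 603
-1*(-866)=866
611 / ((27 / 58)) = 35438 / 27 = 1312.52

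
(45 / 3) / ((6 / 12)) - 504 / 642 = 3126 / 107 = 29.21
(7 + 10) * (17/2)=289/2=144.50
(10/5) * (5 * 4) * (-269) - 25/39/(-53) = -22240895/2067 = -10759.99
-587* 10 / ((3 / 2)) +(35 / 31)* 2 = -363730 / 93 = -3911.08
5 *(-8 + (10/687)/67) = -1841110/46029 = -40.00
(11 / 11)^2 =1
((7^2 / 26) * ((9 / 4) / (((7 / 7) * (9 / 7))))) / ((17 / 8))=343 / 221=1.55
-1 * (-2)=2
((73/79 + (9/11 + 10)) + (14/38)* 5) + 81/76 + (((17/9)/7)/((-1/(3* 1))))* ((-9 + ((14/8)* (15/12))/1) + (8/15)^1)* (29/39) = 59812418381/3245402160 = 18.43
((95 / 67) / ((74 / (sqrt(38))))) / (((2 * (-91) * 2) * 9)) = -95 * sqrt(38) / 16242408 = -0.00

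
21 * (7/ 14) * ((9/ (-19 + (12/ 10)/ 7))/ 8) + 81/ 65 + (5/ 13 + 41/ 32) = 3131613/ 1370720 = 2.28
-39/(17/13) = -507/17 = -29.82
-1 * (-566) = 566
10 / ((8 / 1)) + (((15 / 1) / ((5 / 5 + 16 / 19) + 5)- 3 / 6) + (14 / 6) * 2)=7.61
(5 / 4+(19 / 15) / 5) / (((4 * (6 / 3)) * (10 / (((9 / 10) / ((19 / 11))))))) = 14883 / 1520000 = 0.01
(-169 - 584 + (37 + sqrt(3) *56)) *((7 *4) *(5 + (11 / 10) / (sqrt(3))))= -492576 / 5 + 7336 *sqrt(3) / 15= -97668.11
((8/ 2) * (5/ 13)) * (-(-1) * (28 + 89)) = 180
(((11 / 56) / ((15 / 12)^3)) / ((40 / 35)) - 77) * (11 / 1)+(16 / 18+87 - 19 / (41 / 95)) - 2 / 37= -1369091362 / 1706625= -802.22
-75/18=-25/6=-4.17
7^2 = 49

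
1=1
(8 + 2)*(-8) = -80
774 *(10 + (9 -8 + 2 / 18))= 8600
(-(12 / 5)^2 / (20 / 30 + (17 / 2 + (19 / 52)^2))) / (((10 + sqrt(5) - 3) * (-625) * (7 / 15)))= 876096 / 2593353125 - 876096 * sqrt(5) / 18153471875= 0.00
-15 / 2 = -7.50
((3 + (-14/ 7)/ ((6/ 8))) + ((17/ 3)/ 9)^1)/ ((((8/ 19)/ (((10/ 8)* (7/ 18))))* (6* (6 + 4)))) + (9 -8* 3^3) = -19313855/ 93312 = -206.98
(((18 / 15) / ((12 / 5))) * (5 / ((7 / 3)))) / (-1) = -1.07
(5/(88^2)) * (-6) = -0.00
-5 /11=-0.45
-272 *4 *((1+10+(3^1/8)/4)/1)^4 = -269999110625/16384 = -16479437.90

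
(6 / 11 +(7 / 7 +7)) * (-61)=-5734 / 11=-521.27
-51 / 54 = -0.94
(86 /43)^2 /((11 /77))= 28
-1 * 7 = -7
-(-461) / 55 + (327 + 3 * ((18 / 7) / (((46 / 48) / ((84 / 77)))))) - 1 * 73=271.16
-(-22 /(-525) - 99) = 51953 /525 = 98.96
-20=-20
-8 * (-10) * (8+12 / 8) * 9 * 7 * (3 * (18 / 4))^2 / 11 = 8726130 / 11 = 793284.55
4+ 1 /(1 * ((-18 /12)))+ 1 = 13 /3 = 4.33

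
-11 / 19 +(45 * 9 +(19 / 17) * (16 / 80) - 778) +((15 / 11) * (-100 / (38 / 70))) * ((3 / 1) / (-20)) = -5963284 / 17765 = -335.68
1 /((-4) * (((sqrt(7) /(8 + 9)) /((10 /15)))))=-17 * sqrt(7) /42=-1.07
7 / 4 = 1.75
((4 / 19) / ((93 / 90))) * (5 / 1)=600 / 589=1.02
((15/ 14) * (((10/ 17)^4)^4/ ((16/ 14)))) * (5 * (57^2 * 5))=761484375000000000000/ 48661191875666868481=15.65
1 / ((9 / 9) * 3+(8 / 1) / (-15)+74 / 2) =15 / 592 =0.03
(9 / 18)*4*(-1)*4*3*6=-144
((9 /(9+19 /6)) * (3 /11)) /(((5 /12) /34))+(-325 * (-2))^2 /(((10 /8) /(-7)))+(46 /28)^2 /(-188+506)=-592080090964577 /250246920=-2365983.53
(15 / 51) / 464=0.00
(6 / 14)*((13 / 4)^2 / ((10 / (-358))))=-162.06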